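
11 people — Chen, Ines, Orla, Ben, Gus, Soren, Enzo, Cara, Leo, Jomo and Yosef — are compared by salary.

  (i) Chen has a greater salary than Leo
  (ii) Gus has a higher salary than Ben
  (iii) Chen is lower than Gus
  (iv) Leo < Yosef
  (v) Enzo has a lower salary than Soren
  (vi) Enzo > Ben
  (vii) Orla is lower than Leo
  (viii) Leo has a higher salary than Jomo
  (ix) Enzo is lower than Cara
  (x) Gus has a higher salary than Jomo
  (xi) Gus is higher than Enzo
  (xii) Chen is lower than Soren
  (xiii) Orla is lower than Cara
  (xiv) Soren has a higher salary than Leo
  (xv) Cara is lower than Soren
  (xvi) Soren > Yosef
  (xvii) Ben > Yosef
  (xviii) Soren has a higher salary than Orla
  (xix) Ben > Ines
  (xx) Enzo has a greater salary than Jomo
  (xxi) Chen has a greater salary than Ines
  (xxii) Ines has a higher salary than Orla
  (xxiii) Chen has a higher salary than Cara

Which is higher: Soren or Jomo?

Jomo < Leo and Leo < Yosef give Jomo < Yosef.
With Yosef < Ben: Jomo < Leo < Yosef < Ben.
With Ben < Enzo: Jomo < Leo < Yosef < Ben < Enzo.
Then Enzo < Cara extends the chain to Cara.
With Cara < Chen: Jomo < Leo < Yosef < Ben < Enzo < Cara < Chen.
With Chen < Soren: Jomo < Leo < Yosef < Ben < Enzo < Cara < Chen < Soren.
So Jomo < Soren; Soren is the higher of the two.

Soren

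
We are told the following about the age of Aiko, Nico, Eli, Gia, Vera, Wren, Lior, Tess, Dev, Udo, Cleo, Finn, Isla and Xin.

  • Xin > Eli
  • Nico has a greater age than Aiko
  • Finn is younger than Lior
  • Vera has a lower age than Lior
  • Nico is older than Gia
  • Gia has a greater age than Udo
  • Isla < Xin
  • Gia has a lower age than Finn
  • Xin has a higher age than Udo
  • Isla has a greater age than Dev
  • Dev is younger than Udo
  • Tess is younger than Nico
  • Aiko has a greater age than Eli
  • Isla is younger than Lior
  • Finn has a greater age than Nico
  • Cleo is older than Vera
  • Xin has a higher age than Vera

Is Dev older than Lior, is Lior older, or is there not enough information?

Link the given pairs in sequence: Dev < Udo; Udo < Gia; Gia < Nico; Nico < Finn; Finn < Lior.
Chaining these gives Dev < Udo < Gia < Nico < Finn < Lior.
So Lior is older.

Lior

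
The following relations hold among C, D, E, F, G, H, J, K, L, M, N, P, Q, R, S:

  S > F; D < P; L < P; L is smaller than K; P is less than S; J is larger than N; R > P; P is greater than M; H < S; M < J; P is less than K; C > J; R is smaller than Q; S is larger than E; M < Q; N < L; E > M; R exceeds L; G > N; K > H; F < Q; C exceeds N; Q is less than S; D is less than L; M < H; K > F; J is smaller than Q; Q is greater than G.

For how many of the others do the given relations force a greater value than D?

Directly above D: L, P.
One step further: R, K, S (5 so far).
One step further: Q (6 so far).
Nothing else is reachable above D; 6 in all.

6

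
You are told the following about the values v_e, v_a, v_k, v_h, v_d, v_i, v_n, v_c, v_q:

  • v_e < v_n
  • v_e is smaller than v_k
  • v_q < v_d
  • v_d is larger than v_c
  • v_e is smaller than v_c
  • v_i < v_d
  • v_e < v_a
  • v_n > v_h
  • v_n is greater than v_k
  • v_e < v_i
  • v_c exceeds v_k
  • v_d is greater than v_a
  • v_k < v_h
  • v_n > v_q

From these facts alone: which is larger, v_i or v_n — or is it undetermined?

Following every chain through v_i: above v_i we get v_d; below v_i we get v_e.
v_n is not reached, and no chain runs the other way from v_n to v_i.
So the given relations leave the order of v_i and v_n undetermined.

undetermined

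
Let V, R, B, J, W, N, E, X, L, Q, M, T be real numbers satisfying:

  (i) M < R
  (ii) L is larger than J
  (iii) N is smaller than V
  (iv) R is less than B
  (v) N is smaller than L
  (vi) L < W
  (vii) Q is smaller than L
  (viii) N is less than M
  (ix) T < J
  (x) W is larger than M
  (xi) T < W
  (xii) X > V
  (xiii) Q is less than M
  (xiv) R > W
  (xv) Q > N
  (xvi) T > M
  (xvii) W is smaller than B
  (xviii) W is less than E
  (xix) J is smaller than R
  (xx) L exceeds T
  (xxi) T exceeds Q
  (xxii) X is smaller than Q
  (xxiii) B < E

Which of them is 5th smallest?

Piecing the relations together gives one ordering: N < V < X < Q < M < T < J < L < W < R < B < E.
Counting 5 from the smallest end gives M.

M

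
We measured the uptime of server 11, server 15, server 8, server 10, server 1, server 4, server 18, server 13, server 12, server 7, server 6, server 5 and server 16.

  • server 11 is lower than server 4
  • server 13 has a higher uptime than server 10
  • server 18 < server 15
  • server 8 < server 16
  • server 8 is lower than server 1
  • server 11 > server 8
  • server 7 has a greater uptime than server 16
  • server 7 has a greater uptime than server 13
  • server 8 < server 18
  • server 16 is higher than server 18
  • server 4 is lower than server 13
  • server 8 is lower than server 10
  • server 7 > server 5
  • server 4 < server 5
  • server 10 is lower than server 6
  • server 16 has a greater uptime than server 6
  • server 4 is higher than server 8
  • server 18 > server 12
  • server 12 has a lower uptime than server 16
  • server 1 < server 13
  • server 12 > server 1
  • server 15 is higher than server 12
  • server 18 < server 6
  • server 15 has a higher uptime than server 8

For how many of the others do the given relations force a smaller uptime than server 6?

The elements the relations force below server 6 are server 8, server 1, server 12, server 10, server 18 — no chain reaches any other.
That is 5.

5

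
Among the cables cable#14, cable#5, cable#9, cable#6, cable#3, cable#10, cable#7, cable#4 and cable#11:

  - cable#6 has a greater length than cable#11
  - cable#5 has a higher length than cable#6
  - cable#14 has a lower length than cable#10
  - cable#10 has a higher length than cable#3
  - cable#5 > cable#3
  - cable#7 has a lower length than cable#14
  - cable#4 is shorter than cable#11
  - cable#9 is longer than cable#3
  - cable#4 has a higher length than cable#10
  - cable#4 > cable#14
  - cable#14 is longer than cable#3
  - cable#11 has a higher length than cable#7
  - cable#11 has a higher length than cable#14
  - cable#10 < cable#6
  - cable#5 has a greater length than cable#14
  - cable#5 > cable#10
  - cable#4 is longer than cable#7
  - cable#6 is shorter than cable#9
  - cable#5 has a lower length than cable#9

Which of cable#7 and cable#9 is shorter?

The relevant relations are cable#7 < cable#14; cable#14 < cable#10; cable#10 < cable#4; cable#4 < cable#11; cable#11 < cable#6; cable#6 < cable#5; cable#5 < cable#9.
Together: cable#7 < cable#14 < cable#10 < cable#4 < cable#11 < cable#6 < cable#5 < cable#9.
So cable#7 < cable#9; cable#7 is the shorter of the two.

cable#7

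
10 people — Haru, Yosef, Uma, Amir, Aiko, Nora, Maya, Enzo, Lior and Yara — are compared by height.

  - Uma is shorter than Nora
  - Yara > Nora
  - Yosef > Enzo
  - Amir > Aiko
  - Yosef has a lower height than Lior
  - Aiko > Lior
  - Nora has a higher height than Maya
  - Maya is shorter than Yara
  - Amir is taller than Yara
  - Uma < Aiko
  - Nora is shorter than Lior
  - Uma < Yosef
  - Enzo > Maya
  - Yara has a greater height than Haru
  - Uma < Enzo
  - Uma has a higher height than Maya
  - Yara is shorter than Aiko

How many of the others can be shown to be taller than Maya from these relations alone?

8

From Maya the given relations immediately reach Uma, Enzo, Nora, Yara.
From those, Yosef, Lior, Aiko, Amir — 8 in total.
No other element is forced above Maya by the given relations, so the count is 8.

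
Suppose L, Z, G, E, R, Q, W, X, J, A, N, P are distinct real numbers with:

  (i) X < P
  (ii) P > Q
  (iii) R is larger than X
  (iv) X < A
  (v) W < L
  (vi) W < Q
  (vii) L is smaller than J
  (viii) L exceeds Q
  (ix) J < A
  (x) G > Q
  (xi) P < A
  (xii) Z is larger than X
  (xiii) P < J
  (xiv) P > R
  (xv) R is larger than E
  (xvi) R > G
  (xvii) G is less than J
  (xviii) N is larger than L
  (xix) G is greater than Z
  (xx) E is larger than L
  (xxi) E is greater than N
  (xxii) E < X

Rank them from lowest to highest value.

Each adjacent pair is fixed by a given relation: W < Q; Q < L; L < N; N < E; E < X; X < Z; Z < G; G < R; R < P; P < J; J < A. Chaining them end to end gives the full order.

W < Q < L < N < E < X < Z < G < R < P < J < A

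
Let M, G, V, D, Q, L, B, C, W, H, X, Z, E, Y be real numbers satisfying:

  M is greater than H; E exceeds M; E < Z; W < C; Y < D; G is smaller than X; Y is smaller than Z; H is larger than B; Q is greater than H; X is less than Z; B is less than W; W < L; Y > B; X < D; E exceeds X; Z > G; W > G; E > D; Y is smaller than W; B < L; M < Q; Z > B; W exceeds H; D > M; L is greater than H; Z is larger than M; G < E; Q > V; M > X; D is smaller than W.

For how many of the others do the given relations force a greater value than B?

From B the given relations immediately reach H, Y, W, Z, L.
From those, M, D, C, Q — 9 in total.
From those, E — 10 in total.
No other element is forced above B by the given relations, so the count is 10.

10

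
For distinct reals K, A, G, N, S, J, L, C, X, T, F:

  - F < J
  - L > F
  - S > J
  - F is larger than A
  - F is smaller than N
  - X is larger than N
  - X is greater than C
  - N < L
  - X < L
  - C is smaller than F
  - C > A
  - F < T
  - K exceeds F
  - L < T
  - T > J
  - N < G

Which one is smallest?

A

C is not least since A < C; F is not least since C < F; N is not least since F < N; J is not least since F < J; G is not least since N < G; X is not least since N < X; S is not least since J < S; L is not least since N < L; K is not least since F < K; T is not least since J < T.
Only A has nothing below it, so A is the smallest.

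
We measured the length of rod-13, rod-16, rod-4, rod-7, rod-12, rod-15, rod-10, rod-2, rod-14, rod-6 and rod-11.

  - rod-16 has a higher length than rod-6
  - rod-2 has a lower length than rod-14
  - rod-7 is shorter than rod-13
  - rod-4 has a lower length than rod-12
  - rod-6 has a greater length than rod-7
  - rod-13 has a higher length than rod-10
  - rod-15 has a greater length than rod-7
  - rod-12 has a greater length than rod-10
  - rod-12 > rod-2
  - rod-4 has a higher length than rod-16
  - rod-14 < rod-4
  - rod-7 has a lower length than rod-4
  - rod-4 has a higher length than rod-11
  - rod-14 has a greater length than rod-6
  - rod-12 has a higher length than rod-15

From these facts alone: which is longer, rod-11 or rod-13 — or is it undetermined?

undetermined

Following every chain through rod-11: above rod-11 we get rod-4, rod-12.
rod-13 is not reached, and no chain runs the other way from rod-13 to rod-11.
So the given relations leave the order of rod-11 and rod-13 undetermined.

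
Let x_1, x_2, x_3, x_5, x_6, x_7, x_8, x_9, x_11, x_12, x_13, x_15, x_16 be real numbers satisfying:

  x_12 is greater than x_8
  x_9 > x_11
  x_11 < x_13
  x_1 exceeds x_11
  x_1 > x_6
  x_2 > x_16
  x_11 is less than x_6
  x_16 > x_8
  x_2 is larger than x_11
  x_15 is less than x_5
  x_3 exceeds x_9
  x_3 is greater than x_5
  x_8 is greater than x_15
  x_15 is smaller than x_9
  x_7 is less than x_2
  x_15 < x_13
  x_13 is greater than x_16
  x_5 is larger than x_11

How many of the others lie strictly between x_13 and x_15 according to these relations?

Chaining upward from x_15 reaches: x_8, x_16, x_9, x_5, x_2, x_3, x_12.
Chaining downward from x_13 reaches: x_11, x_8, x_16.
Strictly between x_15 and x_13 are those in both lists: x_8, x_16 — 2 elements.

2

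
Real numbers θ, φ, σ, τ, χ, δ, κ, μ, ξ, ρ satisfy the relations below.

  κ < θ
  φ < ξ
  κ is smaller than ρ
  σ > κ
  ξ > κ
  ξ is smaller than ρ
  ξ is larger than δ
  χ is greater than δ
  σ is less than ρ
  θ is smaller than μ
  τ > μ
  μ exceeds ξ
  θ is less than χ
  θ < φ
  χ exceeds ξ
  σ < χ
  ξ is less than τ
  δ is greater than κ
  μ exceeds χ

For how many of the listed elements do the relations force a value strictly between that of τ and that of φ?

Chaining upward from φ reaches: ξ, χ, ρ, μ.
Chaining downward from τ reaches: κ, σ, δ, θ, ξ, χ, μ.
Strictly between φ and τ are those in both lists: ξ, χ, μ — 3 elements.

3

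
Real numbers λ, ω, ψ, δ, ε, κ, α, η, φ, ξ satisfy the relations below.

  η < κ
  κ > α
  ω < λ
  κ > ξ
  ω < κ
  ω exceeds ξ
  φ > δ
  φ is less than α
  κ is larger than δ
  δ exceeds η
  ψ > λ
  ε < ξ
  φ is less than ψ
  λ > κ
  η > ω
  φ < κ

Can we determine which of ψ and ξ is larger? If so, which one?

ψ

Link the given pairs in sequence: ξ < ω; ω < η; η < δ; δ < φ; φ < α; α < κ; κ < λ; λ < ψ.
Chaining these gives ξ < ω < η < δ < φ < α < κ < λ < ψ.
So ψ is larger.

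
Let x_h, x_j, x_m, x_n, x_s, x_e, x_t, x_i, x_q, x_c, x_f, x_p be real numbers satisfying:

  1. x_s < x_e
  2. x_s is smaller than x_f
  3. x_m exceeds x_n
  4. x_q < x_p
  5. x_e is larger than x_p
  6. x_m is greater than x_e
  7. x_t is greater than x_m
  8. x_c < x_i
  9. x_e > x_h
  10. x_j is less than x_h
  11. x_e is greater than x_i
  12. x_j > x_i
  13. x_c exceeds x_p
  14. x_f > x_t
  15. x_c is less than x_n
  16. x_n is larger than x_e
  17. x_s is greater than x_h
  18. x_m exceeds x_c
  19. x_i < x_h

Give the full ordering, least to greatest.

x_q < x_p < x_c < x_i < x_j < x_h < x_s < x_e < x_n < x_m < x_t < x_f

Nothing is placed below x_q, so it is least; from there x_q < x_p; x_p < x_c; x_c < x_i; x_i < x_j; x_j < x_h; x_h < x_s; x_s < x_e; x_e < x_n; x_n < x_m; x_m < x_t; x_t < x_f, each given directly.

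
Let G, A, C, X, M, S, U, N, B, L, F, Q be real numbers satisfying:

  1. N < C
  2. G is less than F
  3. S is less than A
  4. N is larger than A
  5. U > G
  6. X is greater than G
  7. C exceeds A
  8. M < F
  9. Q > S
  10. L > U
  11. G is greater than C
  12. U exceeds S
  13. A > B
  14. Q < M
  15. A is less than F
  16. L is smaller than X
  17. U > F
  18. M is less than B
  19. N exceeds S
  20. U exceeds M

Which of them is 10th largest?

Chaining the given pairs: S < Q < M < B < A < N < C < G < F < U < L < X.
The 10th largest is M.

M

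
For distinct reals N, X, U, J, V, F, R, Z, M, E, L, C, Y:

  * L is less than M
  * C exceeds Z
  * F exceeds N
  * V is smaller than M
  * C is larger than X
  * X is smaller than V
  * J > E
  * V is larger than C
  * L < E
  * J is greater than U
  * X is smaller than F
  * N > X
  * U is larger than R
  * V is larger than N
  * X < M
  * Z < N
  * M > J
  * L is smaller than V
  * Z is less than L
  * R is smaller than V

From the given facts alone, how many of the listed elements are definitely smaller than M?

10

The elements the relations force below M are X, Z, N, R, L, E, C, U, J, V — no chain reaches any other.
That is 10.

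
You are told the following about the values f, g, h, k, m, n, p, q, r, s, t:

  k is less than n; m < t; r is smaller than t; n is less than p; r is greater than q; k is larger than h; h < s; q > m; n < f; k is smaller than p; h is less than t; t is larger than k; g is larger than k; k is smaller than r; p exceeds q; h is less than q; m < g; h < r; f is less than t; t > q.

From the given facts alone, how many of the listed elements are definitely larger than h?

9

Directly above h: k, q, r, s, t.
One step further: n, g, p (8 so far).
One step further: f (9 so far).
Nothing else is reachable above h; 9 in all.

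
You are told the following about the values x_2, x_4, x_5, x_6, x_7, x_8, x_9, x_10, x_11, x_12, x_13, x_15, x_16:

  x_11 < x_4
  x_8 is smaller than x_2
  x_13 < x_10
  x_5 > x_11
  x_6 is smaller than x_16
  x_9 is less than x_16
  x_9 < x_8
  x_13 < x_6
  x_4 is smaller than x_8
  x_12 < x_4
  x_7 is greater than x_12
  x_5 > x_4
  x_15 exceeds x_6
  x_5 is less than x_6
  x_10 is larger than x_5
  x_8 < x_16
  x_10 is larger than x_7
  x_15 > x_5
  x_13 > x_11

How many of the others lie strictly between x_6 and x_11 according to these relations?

3

The relations place x_11 below x_6. An element lies strictly between them when it is forced above x_11 and also forced below x_6.
Above x_11: {x_13, x_4, x_5, x_8, x_2, x_10, x_15, x_16}. Below x_6: {x_13, x_12, x_4, x_5}.
Intersection: {x_13, x_4, x_5} — 3.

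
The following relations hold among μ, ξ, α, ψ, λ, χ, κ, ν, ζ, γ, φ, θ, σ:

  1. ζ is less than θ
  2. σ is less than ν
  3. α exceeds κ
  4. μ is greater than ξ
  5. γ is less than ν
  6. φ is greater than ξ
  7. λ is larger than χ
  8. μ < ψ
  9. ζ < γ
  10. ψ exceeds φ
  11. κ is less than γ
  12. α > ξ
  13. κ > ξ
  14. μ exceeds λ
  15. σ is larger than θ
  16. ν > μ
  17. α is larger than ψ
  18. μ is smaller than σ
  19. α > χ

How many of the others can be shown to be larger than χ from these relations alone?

From χ the given relations immediately reach λ, α.
From those, μ — 3 in total.
From those, ψ, σ, ν — 6 in total.
Nothing else is reachable above χ; 6 in all.

6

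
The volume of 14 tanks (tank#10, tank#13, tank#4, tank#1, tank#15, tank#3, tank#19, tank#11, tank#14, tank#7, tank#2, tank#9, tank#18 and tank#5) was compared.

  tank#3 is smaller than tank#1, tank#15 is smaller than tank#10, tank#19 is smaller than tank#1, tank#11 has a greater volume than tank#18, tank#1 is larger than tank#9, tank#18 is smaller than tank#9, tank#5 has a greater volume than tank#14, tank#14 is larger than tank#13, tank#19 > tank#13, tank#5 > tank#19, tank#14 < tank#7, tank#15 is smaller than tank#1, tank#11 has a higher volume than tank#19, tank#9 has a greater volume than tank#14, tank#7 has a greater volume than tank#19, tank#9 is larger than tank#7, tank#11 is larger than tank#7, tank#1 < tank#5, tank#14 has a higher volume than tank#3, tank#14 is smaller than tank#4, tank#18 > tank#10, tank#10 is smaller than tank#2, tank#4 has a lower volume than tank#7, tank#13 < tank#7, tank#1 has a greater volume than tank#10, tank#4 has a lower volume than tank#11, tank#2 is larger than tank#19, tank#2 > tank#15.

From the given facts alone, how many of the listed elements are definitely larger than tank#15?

7

The elements the relations force above tank#15 are tank#10, tank#18, tank#9, tank#1, tank#11, tank#2, tank#5 — no chain reaches any other.
That is 7.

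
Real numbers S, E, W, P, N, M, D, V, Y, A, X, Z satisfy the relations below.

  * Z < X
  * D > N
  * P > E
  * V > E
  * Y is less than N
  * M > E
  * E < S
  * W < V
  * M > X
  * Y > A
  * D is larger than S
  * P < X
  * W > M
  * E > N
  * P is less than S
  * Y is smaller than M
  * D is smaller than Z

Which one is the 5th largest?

Chaining the given pairs: A < Y < N < E < P < S < D < Z < X < M < W < V.
Counting 5 from the largest end gives Z.

Z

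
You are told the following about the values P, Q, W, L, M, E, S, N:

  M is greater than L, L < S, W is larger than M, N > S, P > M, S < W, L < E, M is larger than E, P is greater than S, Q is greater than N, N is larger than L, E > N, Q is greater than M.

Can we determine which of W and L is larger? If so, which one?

Link the given pairs in sequence: L < S; S < N; N < E; E < M; M < W.
Chaining these gives L < S < N < E < M < W.
So W is larger.

W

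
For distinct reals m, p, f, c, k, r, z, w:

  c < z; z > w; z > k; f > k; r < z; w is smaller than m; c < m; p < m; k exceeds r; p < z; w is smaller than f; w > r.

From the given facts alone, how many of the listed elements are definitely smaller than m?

From m the given relations immediately reach w, c, p.
From those, r — 4 in total.
No other element is forced below m by the given relations, so the count is 4.

4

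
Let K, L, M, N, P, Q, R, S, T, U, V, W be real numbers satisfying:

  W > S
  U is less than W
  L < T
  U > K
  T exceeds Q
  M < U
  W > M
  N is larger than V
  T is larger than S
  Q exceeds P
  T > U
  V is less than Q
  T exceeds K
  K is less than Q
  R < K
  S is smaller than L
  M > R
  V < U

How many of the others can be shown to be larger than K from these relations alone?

4

Directly above K: U, Q, T.
One step further: W (4 so far).
Nothing else is reachable above K; 4 in all.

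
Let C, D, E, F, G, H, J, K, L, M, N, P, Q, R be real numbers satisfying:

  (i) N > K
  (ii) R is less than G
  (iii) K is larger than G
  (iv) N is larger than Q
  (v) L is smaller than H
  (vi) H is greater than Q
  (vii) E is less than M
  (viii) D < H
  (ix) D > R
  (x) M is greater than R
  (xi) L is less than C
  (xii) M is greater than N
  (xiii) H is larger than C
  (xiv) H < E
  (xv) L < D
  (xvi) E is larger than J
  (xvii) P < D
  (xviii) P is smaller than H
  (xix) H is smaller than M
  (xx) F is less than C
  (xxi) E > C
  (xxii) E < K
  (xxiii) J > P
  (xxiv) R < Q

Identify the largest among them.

M

P is not greatest since P < J; R is not greatest since R < Q; J is not greatest since J < E; F is not greatest since F < C; L is not greatest since L < D; D is not greatest since D < H; Q is not greatest since Q < N; C is not greatest since C < E; H is not greatest since H < E; G is not greatest since G < K; E is not greatest since E < K; K is not greatest since K < N; N is not greatest since N < M.
Only M has nothing above it, so M is the largest.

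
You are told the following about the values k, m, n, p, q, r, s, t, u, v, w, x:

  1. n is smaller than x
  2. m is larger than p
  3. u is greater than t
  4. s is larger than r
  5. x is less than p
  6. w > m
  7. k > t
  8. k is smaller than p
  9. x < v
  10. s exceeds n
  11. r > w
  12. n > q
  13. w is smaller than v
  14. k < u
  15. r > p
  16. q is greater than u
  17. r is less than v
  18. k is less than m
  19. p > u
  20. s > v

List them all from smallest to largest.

The consecutive links are each given: t < k; k < u; u < q; q < n; n < x; x < p; p < m; m < w; w < r; r < v; v < s.

t < k < u < q < n < x < p < m < w < r < v < s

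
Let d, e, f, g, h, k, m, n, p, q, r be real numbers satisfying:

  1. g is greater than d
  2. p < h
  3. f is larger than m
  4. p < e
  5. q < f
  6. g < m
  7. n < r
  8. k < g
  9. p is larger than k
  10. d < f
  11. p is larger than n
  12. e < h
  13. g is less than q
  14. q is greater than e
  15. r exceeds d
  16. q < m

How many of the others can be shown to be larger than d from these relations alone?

From d the given relations immediately reach g, r, f.
From those, q, m — 5 in total.
Nothing else is reachable above d; 5 in all.

5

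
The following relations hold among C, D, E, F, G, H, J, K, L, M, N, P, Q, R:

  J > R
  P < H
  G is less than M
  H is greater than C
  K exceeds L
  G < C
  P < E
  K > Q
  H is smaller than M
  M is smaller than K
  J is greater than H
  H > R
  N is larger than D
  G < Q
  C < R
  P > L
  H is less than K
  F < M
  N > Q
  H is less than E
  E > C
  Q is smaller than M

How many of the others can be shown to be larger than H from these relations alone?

From H the given relations immediately reach J, E, M, K.
No other element is forced above H by the given relations, so the count is 4.

4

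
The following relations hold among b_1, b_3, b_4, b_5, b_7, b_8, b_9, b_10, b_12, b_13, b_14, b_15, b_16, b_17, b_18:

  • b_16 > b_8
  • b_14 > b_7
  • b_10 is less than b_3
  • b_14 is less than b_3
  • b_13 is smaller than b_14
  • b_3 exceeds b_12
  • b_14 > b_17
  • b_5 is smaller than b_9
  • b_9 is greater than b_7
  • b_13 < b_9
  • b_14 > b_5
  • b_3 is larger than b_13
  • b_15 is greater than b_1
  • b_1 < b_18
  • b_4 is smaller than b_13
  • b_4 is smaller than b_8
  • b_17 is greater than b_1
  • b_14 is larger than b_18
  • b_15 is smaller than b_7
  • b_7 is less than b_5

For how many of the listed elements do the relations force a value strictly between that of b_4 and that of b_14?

1

Chaining upward from b_4 reaches: b_13, b_8, b_9, b_16, b_3.
Chaining downward from b_14 reaches: b_1, b_15, b_7, b_13, b_17, b_18, b_5.
Strictly between b_4 and b_14 are those in both lists: b_13 — 1 element.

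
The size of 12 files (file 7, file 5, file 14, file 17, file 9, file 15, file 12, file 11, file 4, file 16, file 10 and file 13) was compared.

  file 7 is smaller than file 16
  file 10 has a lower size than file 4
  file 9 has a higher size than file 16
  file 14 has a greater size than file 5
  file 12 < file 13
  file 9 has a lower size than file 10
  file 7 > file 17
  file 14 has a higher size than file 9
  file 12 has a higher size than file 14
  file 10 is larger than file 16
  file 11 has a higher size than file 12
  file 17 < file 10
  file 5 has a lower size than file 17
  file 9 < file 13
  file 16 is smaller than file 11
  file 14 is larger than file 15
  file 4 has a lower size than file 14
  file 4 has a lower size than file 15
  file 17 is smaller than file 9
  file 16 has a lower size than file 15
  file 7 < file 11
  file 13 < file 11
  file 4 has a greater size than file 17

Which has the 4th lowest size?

file 16

The consecutive relations fix a unique order: file 5 < file 17 < file 7 < file 16 < file 9 < file 10 < file 4 < file 15 < file 14 < file 12 < file 13 < file 11.
The 4th smallest is file 16.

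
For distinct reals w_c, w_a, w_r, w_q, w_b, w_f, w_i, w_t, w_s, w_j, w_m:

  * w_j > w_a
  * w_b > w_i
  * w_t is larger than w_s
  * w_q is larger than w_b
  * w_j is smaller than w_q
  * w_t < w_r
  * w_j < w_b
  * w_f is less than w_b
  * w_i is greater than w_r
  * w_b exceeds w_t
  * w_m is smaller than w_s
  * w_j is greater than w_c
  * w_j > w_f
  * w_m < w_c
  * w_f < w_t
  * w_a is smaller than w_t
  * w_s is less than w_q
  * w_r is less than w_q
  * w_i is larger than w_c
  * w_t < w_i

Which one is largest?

w_a is not greatest since w_a < w_t; w_m is not greatest since w_m < w_c; w_c is not greatest since w_c < w_i; w_f is not greatest since w_f < w_j; w_s is not greatest since w_s < w_t; w_t is not greatest since w_t < w_r; w_r is not greatest since w_r < w_i; w_j is not greatest since w_j < w_q; w_i is not greatest since w_i < w_b; w_b is not greatest since w_b < w_q.
Only w_q has nothing above it, so w_q is the largest.

w_q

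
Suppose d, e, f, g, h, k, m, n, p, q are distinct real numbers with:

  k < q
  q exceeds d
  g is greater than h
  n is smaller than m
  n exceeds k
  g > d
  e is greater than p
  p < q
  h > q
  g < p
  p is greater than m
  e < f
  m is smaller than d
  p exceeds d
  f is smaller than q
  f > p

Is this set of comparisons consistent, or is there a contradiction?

Chaining the given relations yields p < e < f < q < h < g, so p < g. But one relation states g < p. These cannot both hold.

inconsistent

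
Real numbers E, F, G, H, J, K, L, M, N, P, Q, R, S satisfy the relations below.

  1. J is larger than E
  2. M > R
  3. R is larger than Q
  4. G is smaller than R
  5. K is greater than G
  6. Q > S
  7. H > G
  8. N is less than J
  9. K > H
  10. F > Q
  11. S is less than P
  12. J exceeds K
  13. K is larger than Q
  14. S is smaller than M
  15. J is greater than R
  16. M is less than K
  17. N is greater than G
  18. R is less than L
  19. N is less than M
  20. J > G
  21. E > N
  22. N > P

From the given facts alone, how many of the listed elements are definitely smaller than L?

The elements the relations force below L are G, S, Q, R — no chain reaches any other.
That is 4.

4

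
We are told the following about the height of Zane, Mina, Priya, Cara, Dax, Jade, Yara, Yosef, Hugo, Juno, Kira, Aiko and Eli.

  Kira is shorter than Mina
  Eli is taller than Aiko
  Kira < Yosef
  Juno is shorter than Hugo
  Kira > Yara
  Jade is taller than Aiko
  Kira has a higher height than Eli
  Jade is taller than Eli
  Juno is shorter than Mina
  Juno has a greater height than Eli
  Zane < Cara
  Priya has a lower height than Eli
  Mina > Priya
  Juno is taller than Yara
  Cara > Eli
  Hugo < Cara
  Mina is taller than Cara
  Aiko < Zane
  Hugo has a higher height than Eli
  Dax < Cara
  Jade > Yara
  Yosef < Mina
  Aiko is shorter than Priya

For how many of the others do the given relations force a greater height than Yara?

The elements the relations force above Yara are Juno, Kira, Yosef, Hugo, Cara, Jade, Mina — no chain reaches any other.
That is 7.

7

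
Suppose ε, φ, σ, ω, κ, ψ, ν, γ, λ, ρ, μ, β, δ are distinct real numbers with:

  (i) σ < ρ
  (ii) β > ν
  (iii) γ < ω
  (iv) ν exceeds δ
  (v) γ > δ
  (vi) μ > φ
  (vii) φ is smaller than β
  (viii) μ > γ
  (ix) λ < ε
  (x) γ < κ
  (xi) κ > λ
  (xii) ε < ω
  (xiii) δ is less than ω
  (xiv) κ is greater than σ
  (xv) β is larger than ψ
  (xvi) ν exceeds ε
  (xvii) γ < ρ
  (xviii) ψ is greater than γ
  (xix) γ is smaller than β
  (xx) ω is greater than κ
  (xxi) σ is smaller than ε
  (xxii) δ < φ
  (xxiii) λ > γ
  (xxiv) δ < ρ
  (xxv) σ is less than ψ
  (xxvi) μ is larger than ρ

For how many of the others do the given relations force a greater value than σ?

8

From σ the given relations immediately reach ψ, κ, ε, ρ.
From those, ν, μ, ω, β — 8 in total.
Nothing else is reachable above σ; 8 in all.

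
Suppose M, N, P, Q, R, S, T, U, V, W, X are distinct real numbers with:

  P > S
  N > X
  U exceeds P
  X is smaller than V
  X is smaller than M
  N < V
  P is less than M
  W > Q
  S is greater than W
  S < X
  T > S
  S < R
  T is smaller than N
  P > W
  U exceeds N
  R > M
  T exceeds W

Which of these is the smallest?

Q

W is not least since Q < W; S is not least since W < S; X is not least since S < X; P is not least since S < P; T is not least since W < T; N is not least since T < N; V is not least since X < V; U is not least since N < U; M is not least since P < M; R is not least since M < R.
Only Q has nothing below it, so Q is the smallest.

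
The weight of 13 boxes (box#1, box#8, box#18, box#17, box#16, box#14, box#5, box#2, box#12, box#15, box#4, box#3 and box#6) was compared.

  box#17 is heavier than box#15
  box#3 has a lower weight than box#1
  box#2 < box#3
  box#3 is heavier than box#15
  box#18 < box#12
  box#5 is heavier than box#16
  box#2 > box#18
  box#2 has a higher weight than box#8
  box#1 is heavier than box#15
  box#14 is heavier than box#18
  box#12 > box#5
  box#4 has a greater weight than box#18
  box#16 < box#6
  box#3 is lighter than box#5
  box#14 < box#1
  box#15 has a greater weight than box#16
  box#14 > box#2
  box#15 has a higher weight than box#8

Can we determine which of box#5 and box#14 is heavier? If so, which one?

Following every chain through box#14: above box#14 we get box#1; below box#14 we get box#18, box#8, box#2.
box#5 is not reached, and no chain runs the other way from box#5 to box#14.
So the given relations leave the order of box#14 and box#5 undetermined.

undetermined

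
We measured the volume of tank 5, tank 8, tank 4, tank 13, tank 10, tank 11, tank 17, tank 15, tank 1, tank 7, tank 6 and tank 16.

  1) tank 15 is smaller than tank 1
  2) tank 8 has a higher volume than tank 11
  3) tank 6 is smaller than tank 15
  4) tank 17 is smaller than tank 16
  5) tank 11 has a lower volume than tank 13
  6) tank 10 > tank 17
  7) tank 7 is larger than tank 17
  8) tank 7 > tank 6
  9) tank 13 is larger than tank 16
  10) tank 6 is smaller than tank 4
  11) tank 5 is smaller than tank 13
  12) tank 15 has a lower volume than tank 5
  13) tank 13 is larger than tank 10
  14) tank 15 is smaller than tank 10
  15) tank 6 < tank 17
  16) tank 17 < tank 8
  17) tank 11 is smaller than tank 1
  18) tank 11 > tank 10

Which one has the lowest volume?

Chaining upward from tank 6: directly above it, tank 15, tank 4, tank 17, tank 7; then tank 5, tank 10, tank 1, tank 16, tank 8; then tank 11, tank 13.
That covers every other element, and nothing is given below tank 6, so tank 6 is the lowest volume.

tank 6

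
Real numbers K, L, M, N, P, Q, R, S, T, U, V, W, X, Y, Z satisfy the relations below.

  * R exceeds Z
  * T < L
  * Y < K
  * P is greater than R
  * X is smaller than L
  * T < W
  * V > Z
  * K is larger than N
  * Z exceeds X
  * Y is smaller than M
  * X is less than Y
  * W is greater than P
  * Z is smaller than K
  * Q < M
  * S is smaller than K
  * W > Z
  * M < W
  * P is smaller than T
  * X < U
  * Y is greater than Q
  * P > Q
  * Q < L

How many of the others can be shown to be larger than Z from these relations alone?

7

From Z the given relations immediately reach R, V, K, W.
From those, P — 5 in total.
From those, T — 6 in total.
From those, L — 7 in total.
Nothing else is reachable above Z; 7 in all.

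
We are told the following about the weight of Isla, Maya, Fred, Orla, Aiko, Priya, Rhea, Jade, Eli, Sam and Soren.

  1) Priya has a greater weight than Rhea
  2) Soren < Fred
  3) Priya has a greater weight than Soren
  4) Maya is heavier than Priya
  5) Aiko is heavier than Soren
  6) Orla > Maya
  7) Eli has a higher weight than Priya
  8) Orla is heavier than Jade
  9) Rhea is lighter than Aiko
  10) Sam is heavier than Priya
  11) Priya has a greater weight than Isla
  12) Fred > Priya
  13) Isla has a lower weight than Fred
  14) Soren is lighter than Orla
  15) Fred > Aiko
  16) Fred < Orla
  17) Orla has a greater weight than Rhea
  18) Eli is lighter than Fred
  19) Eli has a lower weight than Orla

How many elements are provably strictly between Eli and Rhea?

Chaining upward from Rhea reaches: Priya, Aiko, Sam, Fred, Maya, Orla.
Chaining downward from Eli reaches: Isla, Soren, Priya.
Strictly between Rhea and Eli are those in both lists: Priya — 1 element.

1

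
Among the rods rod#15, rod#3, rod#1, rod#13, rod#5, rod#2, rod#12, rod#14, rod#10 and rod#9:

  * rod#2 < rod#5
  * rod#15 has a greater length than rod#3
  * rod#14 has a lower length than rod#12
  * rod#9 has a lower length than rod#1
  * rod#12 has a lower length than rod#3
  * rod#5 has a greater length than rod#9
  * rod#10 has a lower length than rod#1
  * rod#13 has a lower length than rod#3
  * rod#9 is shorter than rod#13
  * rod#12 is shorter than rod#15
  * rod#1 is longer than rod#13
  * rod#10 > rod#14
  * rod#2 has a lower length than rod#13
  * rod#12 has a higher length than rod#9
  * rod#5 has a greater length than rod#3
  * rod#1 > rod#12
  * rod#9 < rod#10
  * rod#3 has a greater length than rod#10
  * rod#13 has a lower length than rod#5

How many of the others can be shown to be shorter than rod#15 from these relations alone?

7

The elements the relations force below rod#15 are rod#14, rod#2, rod#9, rod#10, rod#12, rod#13, rod#3 — no chain reaches any other.
That is 7.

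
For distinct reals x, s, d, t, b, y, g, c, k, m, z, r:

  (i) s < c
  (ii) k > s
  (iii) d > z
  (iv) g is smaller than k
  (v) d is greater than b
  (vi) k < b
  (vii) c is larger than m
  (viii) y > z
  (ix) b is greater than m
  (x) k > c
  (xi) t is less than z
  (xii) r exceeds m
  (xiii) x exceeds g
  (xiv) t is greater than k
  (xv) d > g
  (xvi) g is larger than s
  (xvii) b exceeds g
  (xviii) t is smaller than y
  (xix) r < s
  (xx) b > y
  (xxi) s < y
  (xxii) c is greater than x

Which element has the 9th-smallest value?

Chaining the given pairs: m < r < s < g < x < c < k < t < z < y < b < d.
The 9th smallest is z.

z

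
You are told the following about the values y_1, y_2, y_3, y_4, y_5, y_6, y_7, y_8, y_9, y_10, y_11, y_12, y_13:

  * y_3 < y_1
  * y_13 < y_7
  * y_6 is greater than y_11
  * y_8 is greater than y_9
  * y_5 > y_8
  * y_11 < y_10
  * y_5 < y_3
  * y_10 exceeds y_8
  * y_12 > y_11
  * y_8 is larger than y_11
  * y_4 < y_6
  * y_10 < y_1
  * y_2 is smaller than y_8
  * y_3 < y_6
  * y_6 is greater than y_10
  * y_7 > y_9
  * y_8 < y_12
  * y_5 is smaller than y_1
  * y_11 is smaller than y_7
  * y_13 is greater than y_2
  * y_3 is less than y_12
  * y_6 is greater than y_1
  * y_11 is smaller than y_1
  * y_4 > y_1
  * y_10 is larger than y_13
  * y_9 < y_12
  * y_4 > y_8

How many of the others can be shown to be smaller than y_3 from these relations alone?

The elements the relations force below y_3 are y_9, y_2, y_11, y_8, y_5 — no chain reaches any other.
That is 5.

5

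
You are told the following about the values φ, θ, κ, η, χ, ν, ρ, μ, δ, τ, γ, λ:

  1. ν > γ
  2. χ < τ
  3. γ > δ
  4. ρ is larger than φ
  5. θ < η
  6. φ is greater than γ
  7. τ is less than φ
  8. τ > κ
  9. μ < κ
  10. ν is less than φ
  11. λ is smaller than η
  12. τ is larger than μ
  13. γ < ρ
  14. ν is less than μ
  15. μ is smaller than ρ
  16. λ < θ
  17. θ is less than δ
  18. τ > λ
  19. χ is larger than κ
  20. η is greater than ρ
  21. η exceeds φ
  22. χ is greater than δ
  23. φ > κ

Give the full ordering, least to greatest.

λ < θ < δ < γ < ν < μ < κ < χ < τ < φ < ρ < η

The consecutive links are each given: λ < θ; θ < δ; δ < γ; γ < ν; ν < μ; μ < κ; κ < χ; χ < τ; τ < φ; φ < ρ; ρ < η.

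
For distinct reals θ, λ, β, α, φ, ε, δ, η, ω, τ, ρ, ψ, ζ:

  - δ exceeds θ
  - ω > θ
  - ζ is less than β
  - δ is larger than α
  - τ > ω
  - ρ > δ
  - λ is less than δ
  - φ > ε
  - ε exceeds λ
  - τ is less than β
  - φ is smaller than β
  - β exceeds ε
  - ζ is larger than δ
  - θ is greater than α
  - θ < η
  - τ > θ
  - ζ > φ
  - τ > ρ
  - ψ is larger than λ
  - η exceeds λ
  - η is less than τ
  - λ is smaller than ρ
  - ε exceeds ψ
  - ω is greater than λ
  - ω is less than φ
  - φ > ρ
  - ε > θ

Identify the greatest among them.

α is not greatest since α < θ; λ is not greatest since λ < ω; θ is not greatest since θ < ε; ψ is not greatest since ψ < ε; δ is not greatest since δ < ζ; ε is not greatest since ε < β; ω is not greatest since ω < τ; ρ is not greatest since ρ < τ; φ is not greatest since φ < ζ; ζ is not greatest since ζ < β; η is not greatest since η < τ; τ is not greatest since τ < β.
Only β has nothing above it, so β is the greatest.

β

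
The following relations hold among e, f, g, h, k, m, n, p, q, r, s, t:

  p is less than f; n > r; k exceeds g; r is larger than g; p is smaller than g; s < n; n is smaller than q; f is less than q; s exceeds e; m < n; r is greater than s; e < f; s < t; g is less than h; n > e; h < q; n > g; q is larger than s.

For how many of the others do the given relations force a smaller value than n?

Directly below n: e, g, m, s, r.
One step further: p (6 so far).
Nothing else is reachable below n; 6 in all.

6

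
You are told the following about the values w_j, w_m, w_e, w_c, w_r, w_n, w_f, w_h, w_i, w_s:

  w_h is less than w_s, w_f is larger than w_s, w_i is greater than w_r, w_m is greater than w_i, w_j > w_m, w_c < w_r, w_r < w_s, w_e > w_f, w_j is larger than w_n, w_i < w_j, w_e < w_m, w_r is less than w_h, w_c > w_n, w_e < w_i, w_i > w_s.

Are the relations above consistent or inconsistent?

consistent

Every relation is compatible with w_n < w_c < w_r < w_h < w_s < w_f < w_e < w_i < w_m < w_j; the set is consistent.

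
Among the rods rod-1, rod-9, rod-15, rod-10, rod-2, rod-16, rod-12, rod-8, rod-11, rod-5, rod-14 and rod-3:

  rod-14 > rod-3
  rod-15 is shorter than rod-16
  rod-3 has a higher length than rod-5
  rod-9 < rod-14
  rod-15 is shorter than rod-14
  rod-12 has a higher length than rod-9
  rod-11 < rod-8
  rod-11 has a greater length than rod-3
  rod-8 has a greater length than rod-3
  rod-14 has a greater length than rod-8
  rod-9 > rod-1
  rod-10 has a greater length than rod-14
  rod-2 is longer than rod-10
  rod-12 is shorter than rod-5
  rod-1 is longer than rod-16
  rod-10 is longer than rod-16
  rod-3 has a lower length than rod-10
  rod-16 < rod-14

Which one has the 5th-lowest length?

rod-12

The consecutive relations fix a unique order: rod-15 < rod-16 < rod-1 < rod-9 < rod-12 < rod-5 < rod-3 < rod-11 < rod-8 < rod-14 < rod-10 < rod-2.
Counting 5 from the smallest end gives rod-12.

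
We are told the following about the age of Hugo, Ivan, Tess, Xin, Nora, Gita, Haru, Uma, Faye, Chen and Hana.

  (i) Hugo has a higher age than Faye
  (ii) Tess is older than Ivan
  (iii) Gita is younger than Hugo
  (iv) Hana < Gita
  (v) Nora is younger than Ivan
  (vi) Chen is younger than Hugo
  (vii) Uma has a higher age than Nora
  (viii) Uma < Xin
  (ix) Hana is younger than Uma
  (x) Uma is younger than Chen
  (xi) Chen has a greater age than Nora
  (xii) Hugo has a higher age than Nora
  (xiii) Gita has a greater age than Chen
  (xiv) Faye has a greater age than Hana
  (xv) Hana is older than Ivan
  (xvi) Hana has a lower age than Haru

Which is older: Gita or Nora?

Gita

The relevant relations are Nora < Ivan; Ivan < Hana; Hana < Uma; Uma < Chen; Chen < Gita.
Chaining these gives Nora < Ivan < Hana < Uma < Chen < Gita.
So Nora < Gita; Gita is the older of the two.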